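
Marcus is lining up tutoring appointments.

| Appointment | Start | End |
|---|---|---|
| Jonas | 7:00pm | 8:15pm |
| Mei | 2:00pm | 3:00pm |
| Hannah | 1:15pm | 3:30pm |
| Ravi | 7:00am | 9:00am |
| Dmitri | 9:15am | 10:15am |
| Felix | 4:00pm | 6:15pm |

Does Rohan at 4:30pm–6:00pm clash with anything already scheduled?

Yes — it overlaps Felix

Ravi: ends 9:00am at or before Rohan starts 4:30pm → clear.
Dmitri: ends 10:15am at or before Rohan starts 4:30pm → clear.
Hannah: ends 3:30pm at or before Rohan starts 4:30pm → clear.
Mei: ends 3:00pm at or before Rohan starts 4:30pm → clear.
Felix: starts 4:00pm before Rohan ends 6:00pm, and ends 6:15pm after Rohan starts 4:30pm → overlap.
Jonas: starts 7:00pm at or after Rohan ends 6:00pm → clear.
Rohan overlaps Felix.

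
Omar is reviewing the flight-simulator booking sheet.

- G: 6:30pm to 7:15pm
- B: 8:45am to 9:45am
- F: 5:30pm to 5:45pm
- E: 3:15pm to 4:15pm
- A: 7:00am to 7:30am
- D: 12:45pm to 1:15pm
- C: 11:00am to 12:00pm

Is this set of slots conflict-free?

Sorted by start: A, B, C, D, E, F, G.
B starts after A ends — done with A.
C starts after B ends — done with B.
D starts after C ends — done with C.
E starts after D ends — done with D.
F starts after E ends — done with E.
G starts after F ends.
Every pair is clear; the schedule has no overlaps.

Yes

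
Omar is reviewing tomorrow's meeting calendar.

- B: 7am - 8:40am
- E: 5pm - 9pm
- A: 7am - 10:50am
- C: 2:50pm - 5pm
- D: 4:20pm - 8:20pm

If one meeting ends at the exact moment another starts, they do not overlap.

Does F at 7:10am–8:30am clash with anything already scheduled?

A: starts 7am before F ends 8:30am, and ends 10:50am after F starts 7:10am → overlap.
B: starts 7am before F ends 8:30am, and ends 8:40am after F starts 7:10am → overlap.
C: starts 2:50pm at or after F ends 8:30am → clear.
D: starts 4:20pm at or after F ends 8:30am → clear.
E: starts 5pm at or after F ends 8:30am → clear.
F overlaps A, B.

Yes — it overlaps A, B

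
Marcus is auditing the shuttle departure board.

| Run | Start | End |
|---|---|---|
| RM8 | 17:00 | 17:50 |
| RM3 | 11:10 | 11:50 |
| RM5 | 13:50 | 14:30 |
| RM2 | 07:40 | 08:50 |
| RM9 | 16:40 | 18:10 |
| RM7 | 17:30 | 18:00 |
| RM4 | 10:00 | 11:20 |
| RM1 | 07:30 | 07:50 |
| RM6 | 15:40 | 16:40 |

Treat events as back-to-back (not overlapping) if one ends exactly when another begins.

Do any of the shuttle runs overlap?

Sorted by start: RM1, RM2, RM4, RM3, RM5, RM6, RM9, RM8, RM7.
RM2 starts before RM1 ends → RM1 and RM2 overlap.
That's a conflict, so the schedule is not conflict-free.

Yes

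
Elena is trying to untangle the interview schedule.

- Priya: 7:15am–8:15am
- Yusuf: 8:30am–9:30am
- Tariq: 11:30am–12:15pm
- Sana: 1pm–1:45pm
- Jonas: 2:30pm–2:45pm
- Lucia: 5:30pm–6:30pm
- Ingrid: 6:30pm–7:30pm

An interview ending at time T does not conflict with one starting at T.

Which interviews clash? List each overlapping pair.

no overlapping pairs

Sorted by start: Priya, Yusuf, Tariq, Sana, Jonas, Lucia, Ingrid.
Yusuf starts after Priya ends, so Priya has no further overlaps.
Tariq starts after Yusuf ends, so Yusuf has no further overlaps.
Sana starts after Tariq ends, so Tariq has no further overlaps.
Jonas starts after Sana ends, so Sana has no further overlaps.
Lucia starts after Jonas ends, so Jonas has no further overlaps.
Ingrid starts exactly when Lucia ends (back-to-back, no overlap).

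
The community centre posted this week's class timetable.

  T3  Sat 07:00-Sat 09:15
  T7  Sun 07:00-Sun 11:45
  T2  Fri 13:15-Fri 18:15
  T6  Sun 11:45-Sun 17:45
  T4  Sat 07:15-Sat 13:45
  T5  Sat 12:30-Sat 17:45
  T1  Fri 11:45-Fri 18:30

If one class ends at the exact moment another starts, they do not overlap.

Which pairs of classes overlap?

T1 & T2, T3 & T4, T4 & T5

Sorted by start: T1, T2, T3, T4, T5, T7, T6.
T2 starts before T1 ends → T1 and T2 overlap.
T3 starts after T1 ends, so nothing later overlaps T1 either.
T3 starts after T2 ends, so nothing later overlaps T2 either.
T4 starts before T3 ends → T3 and T4 overlap.
T5 starts after T3 ends, so nothing later overlaps T3 either.
T5 starts before T4 ends → T4 and T5 overlap.
T7 starts after T4 ends, so nothing later overlaps T4 either.
T7 starts after T5 ends, so nothing later overlaps T5 either.
T6 starts exactly when T7 ends (back-to-back, no overlap).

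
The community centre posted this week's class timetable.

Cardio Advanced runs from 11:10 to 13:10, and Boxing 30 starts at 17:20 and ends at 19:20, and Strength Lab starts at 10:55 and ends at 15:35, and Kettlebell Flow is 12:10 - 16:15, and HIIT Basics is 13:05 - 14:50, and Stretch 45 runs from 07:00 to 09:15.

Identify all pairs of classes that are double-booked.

Two intervals overlap when each starts before the other ends.
Sorted by start: Stretch 45, Strength Lab, Cardio Advanced, Kettlebell Flow, HIIT Basics, Boxing 30.
Strength Lab starts after Stretch 45 ends, so nothing later overlaps Stretch 45 either.
Cardio Advanced starts before Strength Lab ends → Strength Lab and Cardio Advanced overlap.
Kettlebell Flow starts before Strength Lab ends → Strength Lab and Kettlebell Flow overlap.
HIIT Basics starts before Strength Lab ends → Strength Lab and HIIT Basics overlap.
Boxing 30 starts after Strength Lab ends.
Kettlebell Flow starts before Cardio Advanced ends → Cardio Advanced and Kettlebell Flow overlap.
HIIT Basics starts before Cardio Advanced ends → Cardio Advanced and HIIT Basics overlap.
Boxing 30 starts after Cardio Advanced ends.
HIIT Basics starts before Kettlebell Flow ends → Kettlebell Flow and HIIT Basics overlap.
Boxing 30 starts after Kettlebell Flow ends.
Boxing 30 starts after HIIT Basics ends.

Cardio Advanced & HIIT Basics, Cardio Advanced & Kettlebell Flow, Cardio Advanced & Strength Lab, HIIT Basics & Kettlebell Flow, HIIT Basics & Strength Lab, Kettlebell Flow & Strength Lab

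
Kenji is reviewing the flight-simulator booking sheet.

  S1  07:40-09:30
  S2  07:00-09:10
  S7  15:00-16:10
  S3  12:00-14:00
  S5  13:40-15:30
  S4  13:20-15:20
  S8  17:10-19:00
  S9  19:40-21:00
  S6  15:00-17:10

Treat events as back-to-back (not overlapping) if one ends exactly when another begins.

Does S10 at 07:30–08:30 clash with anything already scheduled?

Yes — it overlaps S1, S2

S2: starts 07:00 before S10 ends 08:30, and ends 09:10 after S10 starts 07:30 → overlap.
S1: starts 07:40 before S10 ends 08:30, and ends 09:30 after S10 starts 07:30 → overlap.
S3: starts 12:00 at or after S10 ends 08:30 → clear.
S4: starts 13:20 at or after S10 ends 08:30 → clear.
S5: starts 13:40 at or after S10 ends 08:30 → clear.
S6: starts 15:00 at or after S10 ends 08:30 → clear.
S7: starts 15:00 at or after S10 ends 08:30 → clear.
S8: starts 17:10 at or after S10 ends 08:30 → clear.
S9: starts 19:40 at or after S10 ends 08:30 → clear.
S10 overlaps S1, S2.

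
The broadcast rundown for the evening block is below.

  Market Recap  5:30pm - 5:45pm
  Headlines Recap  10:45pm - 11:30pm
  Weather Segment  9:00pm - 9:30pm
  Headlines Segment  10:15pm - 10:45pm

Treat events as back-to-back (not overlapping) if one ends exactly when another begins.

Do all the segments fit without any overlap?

Yes

Check each pair: they overlap iff neither finishes before the other starts.
Sorted by start: Market Recap, Weather Segment, Headlines Segment, Headlines Recap.
Weather Segment starts after Market Recap ends, so nothing later overlaps Market Recap either.
Headlines Segment starts after Weather Segment ends, so nothing later overlaps Weather Segment either.
Headlines Recap starts exactly when Headlines Segment ends (back-to-back, no overlap).
Every pair is clear; the schedule has no overlaps.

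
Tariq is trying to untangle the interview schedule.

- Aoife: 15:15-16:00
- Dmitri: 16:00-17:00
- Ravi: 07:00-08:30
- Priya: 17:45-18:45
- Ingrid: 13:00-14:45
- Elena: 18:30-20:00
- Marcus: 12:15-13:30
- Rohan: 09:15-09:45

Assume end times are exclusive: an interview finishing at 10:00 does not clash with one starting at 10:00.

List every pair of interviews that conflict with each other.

Sorted by start: Ravi, Rohan, Marcus, Ingrid, Aoife, Dmitri, Priya, Elena.
Rohan starts after Ravi ends, so nothing later overlaps Ravi either.
Marcus starts after Rohan ends, so nothing later overlaps Rohan either.
Ingrid starts before Marcus ends → Marcus and Ingrid overlap.
Aoife starts after Marcus ends, so nothing later overlaps Marcus either.
Aoife starts after Ingrid ends, so nothing later overlaps Ingrid either.
Dmitri starts exactly when Aoife ends (back-to-back, no overlap), so nothing later overlaps Aoife either.
Priya starts after Dmitri ends, so nothing later overlaps Dmitri either.
Elena starts before Priya ends → Priya and Elena overlap.

Elena & Priya, Ingrid & Marcus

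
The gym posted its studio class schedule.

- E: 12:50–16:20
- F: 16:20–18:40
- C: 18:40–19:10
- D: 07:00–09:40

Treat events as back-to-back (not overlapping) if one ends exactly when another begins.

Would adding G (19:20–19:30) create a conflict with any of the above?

D: ends 09:40 at or before G starts 19:20 → clear.
E: ends 16:20 at or before G starts 19:20 → clear.
F: ends 18:40 at or before G starts 19:20 → clear.
C: ends 19:10 at or before G starts 19:20 → clear.

No — it doesn't clash with anything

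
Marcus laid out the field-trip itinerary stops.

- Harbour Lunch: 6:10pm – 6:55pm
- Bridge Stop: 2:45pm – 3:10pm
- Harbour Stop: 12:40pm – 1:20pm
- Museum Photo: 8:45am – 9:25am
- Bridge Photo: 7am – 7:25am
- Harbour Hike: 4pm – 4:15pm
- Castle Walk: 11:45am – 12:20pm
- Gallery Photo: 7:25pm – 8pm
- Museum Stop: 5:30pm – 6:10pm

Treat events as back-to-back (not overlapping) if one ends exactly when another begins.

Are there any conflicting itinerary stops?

Two intervals overlap when each starts before the other ends.
Sorted by start: Bridge Photo, Museum Photo, Castle Walk, Harbour Stop, Bridge Stop, Harbour Hike, Museum Stop, Harbour Lunch, Gallery Photo.
Museum Photo starts after Bridge Photo ends, so nothing later overlaps Bridge Photo either.
Castle Walk starts after Museum Photo ends, so nothing later overlaps Museum Photo either.
Harbour Stop starts after Castle Walk ends, so nothing later overlaps Castle Walk either.
Bridge Stop starts after Harbour Stop ends, so nothing later overlaps Harbour Stop either.
Harbour Hike starts after Bridge Stop ends, so nothing later overlaps Bridge Stop either.
Museum Stop starts after Harbour Hike ends, so nothing later overlaps Harbour Hike either.
Harbour Lunch starts exactly when Museum Stop ends (back-to-back, no overlap), so nothing later overlaps Museum Stop either.
Gallery Photo starts after Harbour Lunch ends.
Every pair is clear; the schedule has no overlaps.

No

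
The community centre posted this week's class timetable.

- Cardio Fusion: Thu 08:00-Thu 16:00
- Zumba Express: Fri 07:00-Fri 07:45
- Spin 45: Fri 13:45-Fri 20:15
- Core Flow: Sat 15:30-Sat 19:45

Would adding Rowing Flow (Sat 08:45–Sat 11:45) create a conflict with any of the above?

Cardio Fusion: ends Thu 16:00 at or before Rowing Flow starts Sat 08:45 → clear.
Zumba Express: ends Fri 07:45 at or before Rowing Flow starts Sat 08:45 → clear.
Spin 45: ends Fri 20:15 at or before Rowing Flow starts Sat 08:45 → clear.
Core Flow: starts Sat 15:30 at or after Rowing Flow ends Sat 11:45 → clear.

No — it doesn't clash with anything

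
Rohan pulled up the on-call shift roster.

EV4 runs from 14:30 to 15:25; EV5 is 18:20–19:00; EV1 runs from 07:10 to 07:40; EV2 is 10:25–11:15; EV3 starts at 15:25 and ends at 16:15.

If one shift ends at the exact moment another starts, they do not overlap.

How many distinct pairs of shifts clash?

Sorted by start: EV1, EV2, EV4, EV3, EV5.
EV2 starts after EV1 ends — done with EV1.
EV4 starts after EV2 ends — done with EV2.
EV3 starts exactly when EV4 ends (back-to-back, no overlap) — done with EV4.
EV5 starts after EV3 ends.
No pair overlaps.

0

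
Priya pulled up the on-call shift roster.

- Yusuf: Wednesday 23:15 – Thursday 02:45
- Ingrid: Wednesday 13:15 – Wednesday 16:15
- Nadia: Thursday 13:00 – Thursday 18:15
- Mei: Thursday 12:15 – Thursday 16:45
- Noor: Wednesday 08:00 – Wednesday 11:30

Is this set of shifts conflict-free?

No

Check each pair: they overlap iff neither finishes before the other starts.
Sorted by start: Noor, Ingrid, Yusuf, Mei, Nadia.
Ingrid starts after Noor ends; Noor is clear from here.
Yusuf starts after Ingrid ends; Ingrid is clear from here.
Mei starts after Yusuf ends; Yusuf is clear from here.
Nadia starts before Mei ends → Mei and Nadia overlap.
That's a conflict, so the schedule is not conflict-free.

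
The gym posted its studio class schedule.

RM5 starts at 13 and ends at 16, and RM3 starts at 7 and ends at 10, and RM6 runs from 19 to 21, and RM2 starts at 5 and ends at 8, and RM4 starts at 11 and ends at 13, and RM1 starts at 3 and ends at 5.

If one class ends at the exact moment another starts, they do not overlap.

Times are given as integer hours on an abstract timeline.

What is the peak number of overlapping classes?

Sweep the timeline, counting +1 at each start and −1 at each end (ends before starts at a tie):
3 start RM1 → 1
5 end RM1 → 0
5 start RM2 → 1
7 start RM3 → 2
8 end RM2 → 1
10 end RM3 → 0
11 start RM4 → 1
13 end RM4 → 0
13 start RM5 → 1
16 end RM5 → 0
19 start RM6 → 1
21 end RM6 → 0
Peak is 2, at 7 (RM2, RM3).

2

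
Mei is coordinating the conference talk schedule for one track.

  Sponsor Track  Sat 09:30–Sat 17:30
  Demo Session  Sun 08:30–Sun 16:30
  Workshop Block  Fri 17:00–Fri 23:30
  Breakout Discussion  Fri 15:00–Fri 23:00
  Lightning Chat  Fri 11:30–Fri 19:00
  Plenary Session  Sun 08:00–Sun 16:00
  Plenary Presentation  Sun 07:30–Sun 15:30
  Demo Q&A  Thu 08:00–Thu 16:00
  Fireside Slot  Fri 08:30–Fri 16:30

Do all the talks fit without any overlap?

Two intervals overlap when each starts before the other ends.
Sorted by start: Demo Q&A, Fireside Slot, Lightning Chat, Breakout Discussion, Workshop Block, Sponsor Track, Plenary Presentation, Plenary Session, Demo Session.
Fireside Slot starts after Demo Q&A ends, so nothing later overlaps Demo Q&A either.
Lightning Chat starts before Fireside Slot ends → Fireside Slot and Lightning Chat overlap.
That's a conflict, so the schedule is not conflict-free.

No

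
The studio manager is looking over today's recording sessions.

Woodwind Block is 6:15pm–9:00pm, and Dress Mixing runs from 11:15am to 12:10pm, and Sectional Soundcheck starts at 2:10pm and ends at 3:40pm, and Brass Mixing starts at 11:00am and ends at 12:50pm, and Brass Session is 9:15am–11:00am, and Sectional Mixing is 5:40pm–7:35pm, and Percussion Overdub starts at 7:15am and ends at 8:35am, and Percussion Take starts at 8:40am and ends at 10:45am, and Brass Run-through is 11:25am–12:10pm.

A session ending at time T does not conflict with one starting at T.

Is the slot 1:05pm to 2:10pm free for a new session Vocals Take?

Percussion Overdub: ends 8:35am at or before Vocals Take starts 1:05pm → clear.
Percussion Take: ends 10:45am at or before Vocals Take starts 1:05pm → clear.
Brass Session: ends 11:00am at or before Vocals Take starts 1:05pm → clear.
Brass Mixing: ends 12:50pm at or before Vocals Take starts 1:05pm → clear.
Dress Mixing: ends 12:10pm at or before Vocals Take starts 1:05pm → clear.
Brass Run-through: ends 12:10pm at or before Vocals Take starts 1:05pm → clear.
Sectional Soundcheck: starts 2:10pm at or after Vocals Take ends 2:10pm → clear.
Sectional Mixing: starts 5:40pm at or after Vocals Take ends 2:10pm → clear.
Woodwind Block: starts 6:15pm at or after Vocals Take ends 2:10pm → clear.

Yes — the slot is free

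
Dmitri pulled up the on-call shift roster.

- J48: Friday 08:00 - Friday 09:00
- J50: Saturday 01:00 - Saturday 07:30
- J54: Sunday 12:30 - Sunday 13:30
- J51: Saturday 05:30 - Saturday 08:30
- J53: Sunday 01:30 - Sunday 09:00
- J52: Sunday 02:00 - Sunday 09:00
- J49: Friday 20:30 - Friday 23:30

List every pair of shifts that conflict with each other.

Check each pair: they overlap iff neither finishes before the other starts.
Sorted by start: J48, J49, J50, J51, J53, J52, J54.
J49 starts after J48 ends, so J48 has no further overlaps.
J50 starts after J49 ends, so J49 has no further overlaps.
J51 starts before J50 ends → J50 and J51 overlap.
J53 starts after J50 ends, so J50 has no further overlaps.
J53 starts after J51 ends, so J51 has no further overlaps.
J52 starts before J53 ends → J53 and J52 overlap.
J54 starts after J53 ends.
J54 starts after J52 ends.

J50 & J51, J52 & J53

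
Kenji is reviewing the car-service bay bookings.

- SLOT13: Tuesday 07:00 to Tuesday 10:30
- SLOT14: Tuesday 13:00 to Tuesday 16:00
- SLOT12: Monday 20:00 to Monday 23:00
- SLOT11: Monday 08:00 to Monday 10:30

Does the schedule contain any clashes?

Sorted by start: SLOT11, SLOT12, SLOT13, SLOT14.
SLOT12 starts after SLOT11 ends; SLOT11 is clear from here.
SLOT13 starts after SLOT12 ends; SLOT12 is clear from here.
SLOT14 starts after SLOT13 ends.
Every pair is clear; the schedule has no overlaps.

No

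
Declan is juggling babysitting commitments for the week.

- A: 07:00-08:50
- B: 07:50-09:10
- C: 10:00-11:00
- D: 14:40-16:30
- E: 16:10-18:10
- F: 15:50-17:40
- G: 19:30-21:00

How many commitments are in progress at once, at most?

Walk through starts and ends in time order (an end at T is processed before a start at T):
07:00 start A → 1
07:50 start B → 2
08:50 end A → 1
09:10 end B → 0
10:00 start C → 1
11:00 end C → 0
14:40 start D → 1
15:50 start F → 2
16:10 start E → 3
16:30 end D → 2
17:40 end F → 1
18:10 end E → 0
19:30 start G → 1
21:00 end G → 0
Peak is 3, at 16:10 (D, E, F).

3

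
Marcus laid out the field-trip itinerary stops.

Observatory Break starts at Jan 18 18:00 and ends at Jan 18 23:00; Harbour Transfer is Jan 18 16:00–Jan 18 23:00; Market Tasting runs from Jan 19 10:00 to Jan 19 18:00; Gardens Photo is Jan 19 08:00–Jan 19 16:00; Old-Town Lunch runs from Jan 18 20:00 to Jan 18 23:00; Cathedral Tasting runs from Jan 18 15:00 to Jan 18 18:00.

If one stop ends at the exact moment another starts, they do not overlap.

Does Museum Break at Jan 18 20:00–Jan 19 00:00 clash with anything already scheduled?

Cathedral Tasting: ends Jan 18 18:00 at or before Museum Break starts Jan 18 20:00 → clear.
Harbour Transfer: starts Jan 18 16:00 before Museum Break ends Jan 19 00:00, and ends Jan 18 23:00 after Museum Break starts Jan 18 20:00 → overlap.
Observatory Break: starts Jan 18 18:00 before Museum Break ends Jan 19 00:00, and ends Jan 18 23:00 after Museum Break starts Jan 18 20:00 → overlap.
Old-Town Lunch: starts Jan 18 20:00 before Museum Break ends Jan 19 00:00, and ends Jan 18 23:00 after Museum Break starts Jan 18 20:00 → overlap.
Gardens Photo: starts Jan 19 08:00 at or after Museum Break ends Jan 19 00:00 → clear.
Market Tasting: starts Jan 19 10:00 at or after Museum Break ends Jan 19 00:00 → clear.
Museum Break overlaps Harbour Transfer, Old-Town Lunch, Observatory Break.

Yes — it overlaps Harbour Transfer, Observatory Break, Old-Town Lunch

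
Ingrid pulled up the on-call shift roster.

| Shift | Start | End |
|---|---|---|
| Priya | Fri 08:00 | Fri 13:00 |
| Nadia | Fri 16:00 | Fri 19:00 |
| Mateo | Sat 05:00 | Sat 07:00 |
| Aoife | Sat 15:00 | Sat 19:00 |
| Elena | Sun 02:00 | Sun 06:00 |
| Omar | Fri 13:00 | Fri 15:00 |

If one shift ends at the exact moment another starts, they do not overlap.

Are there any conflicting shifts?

Sorted by start: Priya, Omar, Nadia, Mateo, Aoife, Elena.
Omar starts exactly when Priya ends (back-to-back, no overlap), so Priya has no further overlaps.
Nadia starts after Omar ends, so Omar has no further overlaps.
Mateo starts after Nadia ends, so Nadia has no further overlaps.
Aoife starts after Mateo ends, so Mateo has no further overlaps.
Elena starts after Aoife ends.
Every pair is clear; the schedule has no overlaps.

No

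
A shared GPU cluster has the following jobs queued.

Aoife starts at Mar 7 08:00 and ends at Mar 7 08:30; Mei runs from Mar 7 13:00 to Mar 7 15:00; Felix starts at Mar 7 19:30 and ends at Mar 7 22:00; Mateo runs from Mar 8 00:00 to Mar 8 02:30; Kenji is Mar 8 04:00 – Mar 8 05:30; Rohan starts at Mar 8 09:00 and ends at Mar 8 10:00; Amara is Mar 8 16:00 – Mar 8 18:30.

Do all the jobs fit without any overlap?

Sorted by start: Aoife, Mei, Felix, Mateo, Kenji, Rohan, Amara.
Mei starts after Aoife ends, so nothing later overlaps Aoife either.
Felix starts after Mei ends, so nothing later overlaps Mei either.
Mateo starts after Felix ends, so nothing later overlaps Felix either.
Kenji starts after Mateo ends, so nothing later overlaps Mateo either.
Rohan starts after Kenji ends, so nothing later overlaps Kenji either.
Amara starts after Rohan ends.
Every pair is clear; the schedule has no overlaps.

Yes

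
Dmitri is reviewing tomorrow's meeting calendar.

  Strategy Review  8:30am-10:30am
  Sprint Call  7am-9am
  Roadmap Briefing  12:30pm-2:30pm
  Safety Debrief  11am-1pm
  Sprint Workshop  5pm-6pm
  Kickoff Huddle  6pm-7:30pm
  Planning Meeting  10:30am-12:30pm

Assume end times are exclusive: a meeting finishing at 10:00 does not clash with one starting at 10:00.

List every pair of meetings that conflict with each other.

Sorted by start: Sprint Call, Strategy Review, Planning Meeting, Safety Debrief, Roadmap Briefing, Sprint Workshop, Kickoff Huddle.
Strategy Review starts before Sprint Call ends → Sprint Call and Strategy Review overlap.
Planning Meeting starts after Sprint Call ends; Sprint Call is clear from here.
Planning Meeting starts exactly when Strategy Review ends (back-to-back, no overlap); Strategy Review is clear from here.
Safety Debrief starts before Planning Meeting ends → Planning Meeting and Safety Debrief overlap.
Roadmap Briefing starts exactly when Planning Meeting ends (back-to-back, no overlap); Planning Meeting is clear from here.
Roadmap Briefing starts before Safety Debrief ends → Safety Debrief and Roadmap Briefing overlap.
Sprint Workshop starts after Safety Debrief ends; Safety Debrief is clear from here.
Sprint Workshop starts after Roadmap Briefing ends; Roadmap Briefing is clear from here.
Kickoff Huddle starts exactly when Sprint Workshop ends (back-to-back, no overlap).

Planning Meeting & Safety Debrief, Roadmap Briefing & Safety Debrief, Sprint Call & Strategy Review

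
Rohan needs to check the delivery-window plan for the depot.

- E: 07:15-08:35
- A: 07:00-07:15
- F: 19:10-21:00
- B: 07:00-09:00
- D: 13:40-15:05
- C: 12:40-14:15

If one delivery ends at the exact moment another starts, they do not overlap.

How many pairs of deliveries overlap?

Check each pair: they overlap iff neither finishes before the other starts.
Sorted by start: A, B, E, C, D, F.
B starts before A ends → A and B overlap.
E starts exactly when A ends (back-to-back, no overlap), so nothing later overlaps A either.
E starts before B ends → B and E overlap.
C starts after B ends, so nothing later overlaps B either.
C starts after E ends, so nothing later overlaps E either.
D starts before C ends → C and D overlap.
F starts after C ends.
F starts after D ends.
Overlapping pairs: A & B, B & E, C & D — 3 in total.

3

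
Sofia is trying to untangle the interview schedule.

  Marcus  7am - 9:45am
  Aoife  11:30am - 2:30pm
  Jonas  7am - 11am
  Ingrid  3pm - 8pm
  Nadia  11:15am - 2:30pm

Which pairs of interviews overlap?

Aoife & Nadia, Jonas & Marcus

Sorted by start: Marcus, Jonas, Nadia, Aoife, Ingrid.
Jonas starts before Marcus ends → Marcus and Jonas overlap.
Nadia starts after Marcus ends, so Marcus has no further overlaps.
Nadia starts after Jonas ends, so Jonas has no further overlaps.
Aoife starts before Nadia ends → Nadia and Aoife overlap.
Ingrid starts after Nadia ends.
Ingrid starts after Aoife ends.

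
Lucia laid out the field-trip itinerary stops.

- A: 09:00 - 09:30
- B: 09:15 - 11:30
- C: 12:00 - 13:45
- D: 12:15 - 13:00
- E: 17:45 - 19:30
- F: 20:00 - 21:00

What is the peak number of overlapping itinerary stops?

2

Sweep the timeline, counting +1 at each start and −1 at each end (ends before starts at a tie):
09:00 start A → 1
09:15 start B → 2
09:30 end A → 1
11:30 end B → 0
12:00 start C → 1
12:15 start D → 2
13:00 end D → 1
13:45 end C → 0
17:45 start E → 1
19:30 end E → 0
20:00 start F → 1
21:00 end F → 0
Peak is 2, at 09:15 (A, B).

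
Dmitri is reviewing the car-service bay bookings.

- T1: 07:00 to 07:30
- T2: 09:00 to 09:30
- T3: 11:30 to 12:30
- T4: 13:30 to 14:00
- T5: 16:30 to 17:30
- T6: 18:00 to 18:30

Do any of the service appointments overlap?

No

Check each pair: they overlap iff neither finishes before the other starts.
Sorted by start: T1, T2, T3, T4, T5, T6.
T2 starts after T1 ends — done with T1.
T3 starts after T2 ends — done with T2.
T4 starts after T3 ends — done with T3.
T5 starts after T4 ends — done with T4.
T6 starts after T5 ends.
Every pair is clear; the schedule has no overlaps.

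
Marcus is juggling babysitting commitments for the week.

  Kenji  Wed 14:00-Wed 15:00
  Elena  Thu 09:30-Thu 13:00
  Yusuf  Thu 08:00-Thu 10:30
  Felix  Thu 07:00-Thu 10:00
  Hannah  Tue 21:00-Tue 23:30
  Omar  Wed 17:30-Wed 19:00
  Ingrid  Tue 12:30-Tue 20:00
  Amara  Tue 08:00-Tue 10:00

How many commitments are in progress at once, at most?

3

Sweep the timeline, counting +1 at each start and −1 at each end (ends before starts at a tie):
Tue 08:00 start Amara → 1
Tue 10:00 end Amara → 0
Tue 12:30 start Ingrid → 1
Tue 20:00 end Ingrid → 0
Tue 21:00 start Hannah → 1
Tue 23:30 end Hannah → 0
Wed 14:00 start Kenji → 1
Wed 15:00 end Kenji → 0
Wed 17:30 start Omar → 1
Wed 19:00 end Omar → 0
Thu 07:00 start Felix → 1
Thu 08:00 start Yusuf → 2
Thu 09:30 start Elena → 3
Thu 10:00 end Felix → 2
Thu 10:30 end Yusuf → 1
Thu 13:00 end Elena → 0
Peak is 3, at Thu 09:30 (Elena, Felix, Yusuf).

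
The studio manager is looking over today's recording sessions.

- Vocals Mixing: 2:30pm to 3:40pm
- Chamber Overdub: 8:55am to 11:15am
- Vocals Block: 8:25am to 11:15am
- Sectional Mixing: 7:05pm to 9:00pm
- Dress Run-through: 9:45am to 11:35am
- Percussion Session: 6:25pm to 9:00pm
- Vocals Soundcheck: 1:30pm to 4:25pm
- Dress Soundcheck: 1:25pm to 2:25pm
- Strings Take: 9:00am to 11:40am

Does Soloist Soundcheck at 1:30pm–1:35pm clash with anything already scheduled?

Yes — it overlaps Dress Soundcheck, Vocals Soundcheck

Vocals Block: ends 11:15am at or before Soloist Soundcheck starts 1:30pm → clear.
Chamber Overdub: ends 11:15am at or before Soloist Soundcheck starts 1:30pm → clear.
Strings Take: ends 11:40am at or before Soloist Soundcheck starts 1:30pm → clear.
Dress Run-through: ends 11:35am at or before Soloist Soundcheck starts 1:30pm → clear.
Dress Soundcheck: starts 1:25pm before Soloist Soundcheck ends 1:35pm, and ends 2:25pm after Soloist Soundcheck starts 1:30pm → overlap.
Vocals Soundcheck: starts 1:30pm before Soloist Soundcheck ends 1:35pm, and ends 4:25pm after Soloist Soundcheck starts 1:30pm → overlap.
Vocals Mixing: starts 2:30pm at or after Soloist Soundcheck ends 1:35pm → clear.
Percussion Session: starts 6:25pm at or after Soloist Soundcheck ends 1:35pm → clear.
Sectional Mixing: starts 7:05pm at or after Soloist Soundcheck ends 1:35pm → clear.
Soloist Soundcheck overlaps Dress Soundcheck, Vocals Soundcheck.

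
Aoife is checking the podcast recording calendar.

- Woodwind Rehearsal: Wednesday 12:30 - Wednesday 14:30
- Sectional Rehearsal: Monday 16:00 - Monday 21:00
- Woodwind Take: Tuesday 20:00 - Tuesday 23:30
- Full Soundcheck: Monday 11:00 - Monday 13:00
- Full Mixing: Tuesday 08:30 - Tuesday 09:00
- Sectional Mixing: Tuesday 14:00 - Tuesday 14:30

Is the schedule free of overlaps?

Sorted by start: Full Soundcheck, Sectional Rehearsal, Full Mixing, Sectional Mixing, Woodwind Take, Woodwind Rehearsal.
Sectional Rehearsal starts after Full Soundcheck ends, so Full Soundcheck has no further overlaps.
Full Mixing starts after Sectional Rehearsal ends, so Sectional Rehearsal has no further overlaps.
Sectional Mixing starts after Full Mixing ends, so Full Mixing has no further overlaps.
Woodwind Take starts after Sectional Mixing ends, so Sectional Mixing has no further overlaps.
Woodwind Rehearsal starts after Woodwind Take ends.
Every pair is clear; the schedule has no overlaps.

Yes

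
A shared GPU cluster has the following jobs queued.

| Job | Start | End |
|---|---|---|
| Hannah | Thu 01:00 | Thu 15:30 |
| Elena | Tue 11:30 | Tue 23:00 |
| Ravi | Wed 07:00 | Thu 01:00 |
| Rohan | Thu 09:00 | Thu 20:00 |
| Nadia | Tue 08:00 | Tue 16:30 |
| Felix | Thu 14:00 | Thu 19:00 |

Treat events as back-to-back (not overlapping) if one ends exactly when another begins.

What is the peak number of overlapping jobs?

Walk through starts and ends in time order (an end at T is processed before a start at T):
Tue 08:00 start Nadia → 1
Tue 11:30 start Elena → 2
Tue 16:30 end Nadia → 1
Tue 23:00 end Elena → 0
Wed 07:00 start Ravi → 1
Thu 01:00 end Ravi → 0
Thu 01:00 start Hannah → 1
Thu 09:00 start Rohan → 2
Thu 14:00 start Felix → 3
Thu 15:30 end Hannah → 2
Thu 19:00 end Felix → 1
Thu 20:00 end Rohan → 0
Peak is 3, at Thu 14:00 (Felix, Hannah, Rohan).

3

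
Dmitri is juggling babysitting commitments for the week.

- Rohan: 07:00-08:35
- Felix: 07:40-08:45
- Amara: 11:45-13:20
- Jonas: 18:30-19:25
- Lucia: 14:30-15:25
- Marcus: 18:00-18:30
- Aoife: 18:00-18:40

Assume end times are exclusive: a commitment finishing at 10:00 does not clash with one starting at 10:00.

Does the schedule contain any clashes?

Sorted by start: Rohan, Felix, Amara, Lucia, Marcus, Aoife, Jonas.
Felix starts before Rohan ends → Rohan and Felix overlap.
That's a conflict, so the schedule is not conflict-free.

Yes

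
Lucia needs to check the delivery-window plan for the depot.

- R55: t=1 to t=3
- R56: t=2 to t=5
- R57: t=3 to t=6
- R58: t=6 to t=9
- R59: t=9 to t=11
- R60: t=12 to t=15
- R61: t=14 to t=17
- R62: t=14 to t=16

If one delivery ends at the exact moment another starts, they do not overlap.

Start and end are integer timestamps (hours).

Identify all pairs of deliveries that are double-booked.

Sorted by start: R55, R56, R57, R58, R59, R60, R61, R62.
R56 starts before R55 ends → R55 and R56 overlap.
R57 starts exactly when R55 ends (back-to-back, no overlap); R55 is clear from here.
R57 starts before R56 ends → R56 and R57 overlap.
R58 starts after R56 ends; R56 is clear from here.
R58 starts exactly when R57 ends (back-to-back, no overlap); R57 is clear from here.
R59 starts exactly when R58 ends (back-to-back, no overlap); R58 is clear from here.
R60 starts after R59 ends; R59 is clear from here.
R61 starts before R60 ends → R60 and R61 overlap.
R62 starts before R60 ends → R60 and R62 overlap.
R62 starts before R61 ends → R61 and R62 overlap.

R55 & R56, R56 & R57, R60 & R61, R60 & R62, R61 & R62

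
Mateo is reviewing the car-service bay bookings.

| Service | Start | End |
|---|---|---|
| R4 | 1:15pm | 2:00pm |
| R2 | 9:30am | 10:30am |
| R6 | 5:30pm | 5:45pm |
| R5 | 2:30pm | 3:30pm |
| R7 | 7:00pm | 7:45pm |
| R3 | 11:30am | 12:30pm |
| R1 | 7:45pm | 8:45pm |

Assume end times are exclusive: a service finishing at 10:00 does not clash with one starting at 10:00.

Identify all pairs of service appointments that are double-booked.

Sorted by start: R2, R3, R4, R5, R6, R7, R1.
R3 starts after R2 ends — done with R2.
R4 starts after R3 ends — done with R3.
R5 starts after R4 ends — done with R4.
R6 starts after R5 ends — done with R5.
R7 starts after R6 ends — done with R6.
R1 starts exactly when R7 ends (back-to-back, no overlap).

no conflicts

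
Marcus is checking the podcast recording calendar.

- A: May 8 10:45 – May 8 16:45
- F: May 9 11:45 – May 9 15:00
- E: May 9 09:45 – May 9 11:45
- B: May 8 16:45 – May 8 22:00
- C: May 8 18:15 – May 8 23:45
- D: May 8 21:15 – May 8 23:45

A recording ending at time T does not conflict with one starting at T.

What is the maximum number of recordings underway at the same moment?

Sort all start/end points and keep a running count:
May 8 10:45 start A → 1
May 8 16:45 end A → 0
May 8 16:45 start B → 1
May 8 18:15 start C → 2
May 8 21:15 start D → 3
May 8 22:00 end B → 2
May 8 23:45 end C → 1
May 8 23:45 end D → 0
May 9 09:45 start E → 1
May 9 11:45 end E → 0
May 9 11:45 start F → 1
May 9 15:00 end F → 0
Peak is 3, at May 8 21:15 (B, C, D).

3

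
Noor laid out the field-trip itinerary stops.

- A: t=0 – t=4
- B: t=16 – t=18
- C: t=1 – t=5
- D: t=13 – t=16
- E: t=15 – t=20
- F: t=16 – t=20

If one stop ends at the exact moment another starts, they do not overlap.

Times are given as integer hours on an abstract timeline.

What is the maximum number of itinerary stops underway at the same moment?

3

Sort all start/end points and keep a running count:
t=0 start A → 1
t=1 start C → 2
t=4 end A → 1
t=5 end C → 0
t=13 start D → 1
t=15 start E → 2
t=16 end D → 1
t=16 start B → 2
t=16 start F → 3
t=18 end B → 2
t=20 end E → 1
t=20 end F → 0
Peak is 3, at t=16 (B, E, F).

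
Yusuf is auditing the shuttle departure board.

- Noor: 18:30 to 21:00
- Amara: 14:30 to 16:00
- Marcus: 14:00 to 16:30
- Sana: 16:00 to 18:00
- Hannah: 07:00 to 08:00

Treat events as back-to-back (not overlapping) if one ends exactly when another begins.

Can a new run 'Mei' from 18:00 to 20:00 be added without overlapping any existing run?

No — it overlaps Noor

Hannah: ends 08:00 at or before Mei starts 18:00 → clear.
Marcus: ends 16:30 at or before Mei starts 18:00 → clear.
Amara: ends 16:00 at or before Mei starts 18:00 → clear.
Sana: ends 18:00 at or before Mei starts 18:00 → clear.
Noor: starts 18:30 before Mei ends 20:00, and ends 21:00 after Mei starts 18:00 → overlap.
Mei overlaps Noor.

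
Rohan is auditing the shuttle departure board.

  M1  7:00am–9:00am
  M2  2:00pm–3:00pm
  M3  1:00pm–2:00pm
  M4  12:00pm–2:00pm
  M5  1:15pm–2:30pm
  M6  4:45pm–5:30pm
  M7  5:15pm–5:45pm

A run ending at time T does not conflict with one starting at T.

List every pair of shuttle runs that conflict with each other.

Check each pair: they overlap iff neither finishes before the other starts.
Sorted by start: M1, M4, M3, M5, M2, M6, M7.
M4 starts after M1 ends; M1 is clear from here.
M3 starts before M4 ends → M4 and M3 overlap.
M5 starts before M4 ends → M4 and M5 overlap.
M2 starts exactly when M4 ends (back-to-back, no overlap); M4 is clear from here.
M5 starts before M3 ends → M3 and M5 overlap.
M2 starts exactly when M3 ends (back-to-back, no overlap); M3 is clear from here.
M2 starts before M5 ends → M5 and M2 overlap.
M6 starts after M5 ends; M5 is clear from here.
M6 starts after M2 ends; M2 is clear from here.
M7 starts before M6 ends → M6 and M7 overlap.

M2 & M5, M3 & M4, M3 & M5, M4 & M5, M6 & M7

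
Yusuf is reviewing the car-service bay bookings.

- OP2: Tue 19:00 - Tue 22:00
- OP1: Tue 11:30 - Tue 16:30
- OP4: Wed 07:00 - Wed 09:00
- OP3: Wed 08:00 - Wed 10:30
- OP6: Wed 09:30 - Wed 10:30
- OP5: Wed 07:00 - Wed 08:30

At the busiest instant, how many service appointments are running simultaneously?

Sort all start/end points and keep a running count:
Tue 11:30 start OP1 → 1
Tue 16:30 end OP1 → 0
Tue 19:00 start OP2 → 1
Tue 22:00 end OP2 → 0
Wed 07:00 start OP4 → 1
Wed 07:00 start OP5 → 2
Wed 08:00 start OP3 → 3
Wed 08:30 end OP5 → 2
Wed 09:00 end OP4 → 1
Wed 09:30 start OP6 → 2
Wed 10:30 end OP3 → 1
Wed 10:30 end OP6 → 0
Peak is 3, at Wed 08:00 (OP3, OP4, OP5).

3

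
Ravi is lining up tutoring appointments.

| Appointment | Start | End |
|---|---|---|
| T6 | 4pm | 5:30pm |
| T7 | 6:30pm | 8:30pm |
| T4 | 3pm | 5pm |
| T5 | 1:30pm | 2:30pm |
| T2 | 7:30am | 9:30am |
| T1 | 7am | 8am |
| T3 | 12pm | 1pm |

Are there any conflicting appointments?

Sorted by start: T1, T2, T3, T5, T4, T6, T7.
T2 starts before T1 ends → T1 and T2 overlap.
That's a conflict, so the schedule is not conflict-free.

Yes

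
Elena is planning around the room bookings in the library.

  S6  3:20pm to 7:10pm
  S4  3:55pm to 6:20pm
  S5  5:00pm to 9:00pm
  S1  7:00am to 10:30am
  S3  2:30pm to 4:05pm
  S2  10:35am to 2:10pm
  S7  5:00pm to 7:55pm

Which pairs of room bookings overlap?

Sorted by start: S1, S2, S3, S6, S4, S5, S7.
S2 starts after S1 ends — done with S1.
S3 starts after S2 ends — done with S2.
S6 starts before S3 ends → S3 and S6 overlap.
S4 starts before S3 ends → S3 and S4 overlap.
S5 starts after S3 ends — done with S3.
S4 starts before S6 ends → S6 and S4 overlap.
S5 starts before S6 ends → S6 and S5 overlap.
S7 starts before S6 ends → S6 and S7 overlap.
S5 starts before S4 ends → S4 and S5 overlap.
S7 starts before S4 ends → S4 and S7 overlap.
S7 starts before S5 ends → S5 and S7 overlap.

S3 & S4, S3 & S6, S4 & S5, S4 & S6, S4 & S7, S5 & S6, S5 & S7, S6 & S7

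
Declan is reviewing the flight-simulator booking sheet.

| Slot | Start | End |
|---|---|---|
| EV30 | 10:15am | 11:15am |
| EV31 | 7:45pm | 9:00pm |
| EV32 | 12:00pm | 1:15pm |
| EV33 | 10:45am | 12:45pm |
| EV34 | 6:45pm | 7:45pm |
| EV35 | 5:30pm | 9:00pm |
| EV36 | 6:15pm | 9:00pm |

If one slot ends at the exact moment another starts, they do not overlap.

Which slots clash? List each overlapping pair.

EV30 & EV33, EV31 & EV35, EV31 & EV36, EV32 & EV33, EV34 & EV35, EV34 & EV36, EV35 & EV36

Sorted by start: EV30, EV33, EV32, EV35, EV36, EV34, EV31.
EV33 starts before EV30 ends → EV30 and EV33 overlap.
EV32 starts after EV30 ends, so nothing later overlaps EV30 either.
EV32 starts before EV33 ends → EV33 and EV32 overlap.
EV35 starts after EV33 ends, so nothing later overlaps EV33 either.
EV35 starts after EV32 ends, so nothing later overlaps EV32 either.
EV36 starts before EV35 ends → EV35 and EV36 overlap.
EV34 starts before EV35 ends → EV35 and EV34 overlap.
EV31 starts before EV35 ends → EV35 and EV31 overlap.
EV34 starts before EV36 ends → EV36 and EV34 overlap.
EV31 starts before EV36 ends → EV36 and EV31 overlap.
EV31 starts exactly when EV34 ends (back-to-back, no overlap).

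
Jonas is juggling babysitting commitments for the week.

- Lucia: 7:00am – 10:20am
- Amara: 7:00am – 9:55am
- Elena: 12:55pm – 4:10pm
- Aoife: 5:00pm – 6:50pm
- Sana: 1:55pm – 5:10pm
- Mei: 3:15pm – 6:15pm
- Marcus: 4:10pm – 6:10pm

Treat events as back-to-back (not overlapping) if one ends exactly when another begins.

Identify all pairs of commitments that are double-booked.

Amara & Lucia, Aoife & Marcus, Aoife & Mei, Aoife & Sana, Elena & Mei, Elena & Sana, Marcus & Mei, Marcus & Sana, Mei & Sana

Sorted by start: Lucia, Amara, Elena, Sana, Mei, Marcus, Aoife.
Amara starts before Lucia ends → Lucia and Amara overlap.
Elena starts after Lucia ends — done with Lucia.
Elena starts after Amara ends — done with Amara.
Sana starts before Elena ends → Elena and Sana overlap.
Mei starts before Elena ends → Elena and Mei overlap.
Marcus starts exactly when Elena ends (back-to-back, no overlap) — done with Elena.
Mei starts before Sana ends → Sana and Mei overlap.
Marcus starts before Sana ends → Sana and Marcus overlap.
Aoife starts before Sana ends → Sana and Aoife overlap.
Marcus starts before Mei ends → Mei and Marcus overlap.
Aoife starts before Mei ends → Mei and Aoife overlap.
Aoife starts before Marcus ends → Marcus and Aoife overlap.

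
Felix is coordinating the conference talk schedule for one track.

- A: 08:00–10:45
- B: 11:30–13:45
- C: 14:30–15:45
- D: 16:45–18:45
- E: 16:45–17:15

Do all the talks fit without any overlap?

Sorted by start: A, B, C, D, E.
B starts after A ends — done with A.
C starts after B ends — done with B.
D starts after C ends — done with C.
E starts before D ends → D and E overlap.
That's a conflict, so the schedule is not conflict-free.

No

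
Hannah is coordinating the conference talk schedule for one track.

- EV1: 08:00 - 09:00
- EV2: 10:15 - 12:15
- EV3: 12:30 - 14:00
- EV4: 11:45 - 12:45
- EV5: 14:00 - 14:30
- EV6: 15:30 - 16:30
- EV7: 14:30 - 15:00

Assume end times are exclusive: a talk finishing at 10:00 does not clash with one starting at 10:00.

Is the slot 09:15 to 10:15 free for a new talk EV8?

Yes — the slot is free

EV1: ends 09:00 at or before EV8 starts 09:15 → clear.
EV2: starts 10:15 at or after EV8 ends 10:15 → clear.
EV4: starts 11:45 at or after EV8 ends 10:15 → clear.
EV3: starts 12:30 at or after EV8 ends 10:15 → clear.
EV5: starts 14:00 at or after EV8 ends 10:15 → clear.
EV7: starts 14:30 at or after EV8 ends 10:15 → clear.
EV6: starts 15:30 at or after EV8 ends 10:15 → clear.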